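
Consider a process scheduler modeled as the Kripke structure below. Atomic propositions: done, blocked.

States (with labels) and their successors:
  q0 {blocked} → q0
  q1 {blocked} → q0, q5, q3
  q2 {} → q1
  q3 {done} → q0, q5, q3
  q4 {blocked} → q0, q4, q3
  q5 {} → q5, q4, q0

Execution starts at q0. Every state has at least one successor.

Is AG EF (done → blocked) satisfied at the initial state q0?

Holds

States satisfying EF (done → blocked): {q0, q1, q2, q3, q4, q5}.
States satisfying AG EF (done → blocked): {q0, q1, q2, q3, q4, q5}.
Every state reachable from q0 satisfies EF (done → blocked).
q0 ∈ Sat(AG EF (done → blocked)).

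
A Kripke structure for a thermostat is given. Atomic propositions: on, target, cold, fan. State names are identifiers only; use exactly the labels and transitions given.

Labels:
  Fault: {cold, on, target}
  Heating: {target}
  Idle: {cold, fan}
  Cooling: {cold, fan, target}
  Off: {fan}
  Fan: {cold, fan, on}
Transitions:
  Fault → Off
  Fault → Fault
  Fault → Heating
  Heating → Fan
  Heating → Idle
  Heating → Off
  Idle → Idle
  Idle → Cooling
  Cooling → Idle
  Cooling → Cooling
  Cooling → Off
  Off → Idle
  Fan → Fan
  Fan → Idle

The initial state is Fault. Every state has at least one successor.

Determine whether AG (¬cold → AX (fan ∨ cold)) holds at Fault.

States satisfying ¬cold → AX (fan ∨ cold): {Fault, Heating, Idle, Cooling, Off, Fan}.
States satisfying AG (¬cold → AX (fan ∨ cold)): {Fault, Heating, Idle, Cooling, Off, Fan}.
Every state reachable from Fault satisfies ¬cold → AX (fan ∨ cold).
Fault ∈ Sat(AG (¬cold → AX (fan ∨ cold))).

Holds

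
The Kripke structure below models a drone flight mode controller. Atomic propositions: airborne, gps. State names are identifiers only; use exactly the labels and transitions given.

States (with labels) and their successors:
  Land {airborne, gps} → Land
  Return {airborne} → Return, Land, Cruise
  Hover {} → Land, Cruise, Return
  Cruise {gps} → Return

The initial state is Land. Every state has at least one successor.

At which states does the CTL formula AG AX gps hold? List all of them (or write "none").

{Land}

States satisfying AX gps: {Land}.
States satisfying AG AX gps: {Land}.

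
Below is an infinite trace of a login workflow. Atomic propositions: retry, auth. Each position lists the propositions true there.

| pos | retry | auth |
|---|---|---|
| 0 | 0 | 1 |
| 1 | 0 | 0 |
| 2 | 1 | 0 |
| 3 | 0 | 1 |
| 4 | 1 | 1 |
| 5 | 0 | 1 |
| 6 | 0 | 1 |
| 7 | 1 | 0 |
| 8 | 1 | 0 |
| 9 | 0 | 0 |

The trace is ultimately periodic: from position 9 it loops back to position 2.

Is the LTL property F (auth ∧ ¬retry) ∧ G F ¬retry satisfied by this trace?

Satisfied

auth ∧ ¬retry holds at position 0, which is reachable from 0, so F (auth ∧ ¬retry) holds.
F ¬retry holds at every position 0..9, and those are all positions ever visited, so G F ¬retry holds.
At position 0: F (auth ∧ ¬retry) is true; G F ¬retry is true; so F (auth ∧ ¬retry) ∧ G F ¬retry is true.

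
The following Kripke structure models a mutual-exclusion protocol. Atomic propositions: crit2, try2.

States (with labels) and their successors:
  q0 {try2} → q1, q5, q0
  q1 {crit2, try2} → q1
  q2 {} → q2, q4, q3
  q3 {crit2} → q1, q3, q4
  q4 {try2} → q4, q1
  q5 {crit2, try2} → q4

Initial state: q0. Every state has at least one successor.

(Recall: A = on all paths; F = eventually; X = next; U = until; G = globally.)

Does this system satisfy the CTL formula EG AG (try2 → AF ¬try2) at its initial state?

No

States satisfying AG (try2 → AF ¬try2): ∅.
States satisfying EG AG (try2 → AF ¬try2): ∅.
No suitable path/successor from q0 witnesses the formula.
q0 ∉ Sat(EG AG (try2 → AF ¬try2)).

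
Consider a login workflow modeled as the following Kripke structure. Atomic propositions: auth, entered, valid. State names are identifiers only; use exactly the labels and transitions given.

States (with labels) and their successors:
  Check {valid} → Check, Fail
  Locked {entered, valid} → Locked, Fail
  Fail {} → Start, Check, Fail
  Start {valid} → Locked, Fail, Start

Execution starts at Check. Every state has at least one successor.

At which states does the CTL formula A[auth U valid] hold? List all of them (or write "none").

States satisfying auth: ∅.
States satisfying valid: {Check, Locked, Start}.
States satisfying A[auth U valid]: {Check, Locked, Start}.

{Check, Locked, Start}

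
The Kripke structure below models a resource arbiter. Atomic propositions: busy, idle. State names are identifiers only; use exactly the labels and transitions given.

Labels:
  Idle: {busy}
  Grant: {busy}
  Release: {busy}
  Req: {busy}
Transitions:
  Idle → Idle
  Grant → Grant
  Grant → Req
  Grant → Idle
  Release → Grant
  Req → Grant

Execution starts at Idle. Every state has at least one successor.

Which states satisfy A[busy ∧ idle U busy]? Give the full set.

{Idle, Grant, Release, Req}

States satisfying busy ∧ idle: ∅.
States satisfying busy: {Idle, Grant, Release, Req}.
States satisfying A[busy ∧ idle U busy]: {Idle, Grant, Release, Req}.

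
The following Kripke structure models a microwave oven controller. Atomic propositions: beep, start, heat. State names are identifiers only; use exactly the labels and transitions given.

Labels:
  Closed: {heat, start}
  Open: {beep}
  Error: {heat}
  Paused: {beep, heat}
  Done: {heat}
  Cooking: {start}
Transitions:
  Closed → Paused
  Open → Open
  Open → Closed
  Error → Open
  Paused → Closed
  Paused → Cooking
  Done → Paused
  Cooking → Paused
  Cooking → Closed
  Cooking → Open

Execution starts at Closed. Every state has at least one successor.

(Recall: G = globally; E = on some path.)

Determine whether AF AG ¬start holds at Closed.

No

States satisfying AG ¬start: ∅.
States satisfying AF AG ¬start: ∅.
There is a path from Closed along which AG ¬start never holds.
Closed ∉ Sat(AF AG ¬start).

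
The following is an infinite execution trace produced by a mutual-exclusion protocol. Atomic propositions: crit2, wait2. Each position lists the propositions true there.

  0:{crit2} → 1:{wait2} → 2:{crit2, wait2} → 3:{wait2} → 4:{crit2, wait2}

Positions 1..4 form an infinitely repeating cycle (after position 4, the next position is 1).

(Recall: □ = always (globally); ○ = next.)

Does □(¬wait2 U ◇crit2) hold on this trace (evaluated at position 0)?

Yes

¬wait2 U ◇crit2 holds at every position 0..4, and those are all positions ever visited, so □(¬wait2 U ◇crit2) holds.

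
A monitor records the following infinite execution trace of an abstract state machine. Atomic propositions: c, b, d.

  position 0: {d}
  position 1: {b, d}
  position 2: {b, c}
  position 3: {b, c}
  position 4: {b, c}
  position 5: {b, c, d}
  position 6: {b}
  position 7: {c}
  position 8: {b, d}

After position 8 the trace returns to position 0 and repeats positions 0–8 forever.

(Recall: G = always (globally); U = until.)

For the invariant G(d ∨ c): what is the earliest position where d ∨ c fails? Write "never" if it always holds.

Check d ∨ c at each position in order: 0 ✓, 1 ✓, 2 ✓, 3 ✓, 4 ✓, 5 ✓.
At position 6 the labels are {b}, so d ∨ c is false there. This is the first violation.

6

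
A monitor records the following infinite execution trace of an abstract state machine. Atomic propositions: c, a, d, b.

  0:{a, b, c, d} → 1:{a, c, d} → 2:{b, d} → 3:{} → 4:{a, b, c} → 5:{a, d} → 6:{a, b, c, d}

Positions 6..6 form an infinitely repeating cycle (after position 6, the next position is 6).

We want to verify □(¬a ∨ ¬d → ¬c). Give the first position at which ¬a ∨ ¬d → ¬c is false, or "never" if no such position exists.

4

Check ¬a ∨ ¬d → ¬c at each position in order: 0 ✓, 1 ✓, 2 ✓, 3 ✓.
At position 4 the labels are {a, b, c}, so ¬a ∨ ¬d → ¬c is false there. This is the first violation.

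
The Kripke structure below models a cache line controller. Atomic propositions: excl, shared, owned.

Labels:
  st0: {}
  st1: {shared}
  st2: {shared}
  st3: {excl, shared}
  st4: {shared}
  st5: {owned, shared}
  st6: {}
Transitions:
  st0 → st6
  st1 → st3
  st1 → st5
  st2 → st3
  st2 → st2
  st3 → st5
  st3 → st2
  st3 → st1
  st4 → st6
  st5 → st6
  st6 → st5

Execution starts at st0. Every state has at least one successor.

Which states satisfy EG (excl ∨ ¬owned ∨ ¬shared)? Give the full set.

States satisfying excl ∨ ¬owned ∨ ¬shared: {st0, st1, st2, st3, st4, st6}.
States satisfying EG (excl ∨ ¬owned ∨ ¬shared): {st1, st2, st3}.

{st1, st2, st3}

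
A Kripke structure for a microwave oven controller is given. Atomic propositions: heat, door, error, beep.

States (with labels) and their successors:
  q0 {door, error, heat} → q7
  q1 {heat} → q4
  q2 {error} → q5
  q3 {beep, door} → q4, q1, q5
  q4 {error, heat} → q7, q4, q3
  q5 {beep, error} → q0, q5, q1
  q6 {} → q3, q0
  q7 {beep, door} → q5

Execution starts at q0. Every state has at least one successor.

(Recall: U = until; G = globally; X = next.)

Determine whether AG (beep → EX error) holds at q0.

States satisfying beep → EX error: {q0, q1, q2, q3, q4, q5, q6, q7}.
States satisfying AG (beep → EX error): {q0, q1, q2, q3, q4, q5, q6, q7}.
Every state reachable from q0 satisfies beep → EX error.
q0 ∈ Sat(AG (beep → EX error)).

Holds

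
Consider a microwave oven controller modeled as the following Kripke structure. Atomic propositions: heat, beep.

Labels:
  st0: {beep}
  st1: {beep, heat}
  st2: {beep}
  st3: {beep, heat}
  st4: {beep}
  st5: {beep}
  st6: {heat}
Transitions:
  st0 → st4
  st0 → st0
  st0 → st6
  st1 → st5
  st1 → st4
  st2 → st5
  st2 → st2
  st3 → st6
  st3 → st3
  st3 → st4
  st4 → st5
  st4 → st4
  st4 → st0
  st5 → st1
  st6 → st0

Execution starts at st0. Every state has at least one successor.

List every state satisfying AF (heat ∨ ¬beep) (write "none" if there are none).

States satisfying heat ∨ ¬beep: {st1, st3, st6}.
States satisfying AF (heat ∨ ¬beep): {st1, st3, st5, st6}.

{st1, st3, st5, st6}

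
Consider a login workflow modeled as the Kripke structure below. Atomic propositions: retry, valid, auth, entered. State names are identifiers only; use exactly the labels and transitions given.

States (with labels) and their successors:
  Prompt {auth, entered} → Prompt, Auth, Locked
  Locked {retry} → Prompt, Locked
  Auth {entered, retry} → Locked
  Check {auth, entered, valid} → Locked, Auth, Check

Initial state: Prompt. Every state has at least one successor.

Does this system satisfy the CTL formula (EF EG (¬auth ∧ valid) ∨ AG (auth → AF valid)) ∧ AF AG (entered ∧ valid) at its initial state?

States satisfying EG (¬auth ∧ valid): ∅.
States satisfying EF EG (¬auth ∧ valid): ∅.
States satisfying auth → AF valid: {Locked, Auth, Check}.
States satisfying AG (auth → AF valid): ∅.
States satisfying EF EG (¬auth ∧ valid) ∨ AG (auth → AF valid): ∅.
States satisfying AG (entered ∧ valid): ∅.
States satisfying AF AG (entered ∧ valid): ∅.
States satisfying (EF EG (¬auth ∧ valid) ∨ AG (auth → AF valid)) ∧ AF AG (entered ∧ valid): ∅.
Prompt ∉ Sat((EF EG (¬auth ∧ valid) ∨ AG (auth → AF valid)) ∧ AF AG (entered ∧ valid)).

Does not hold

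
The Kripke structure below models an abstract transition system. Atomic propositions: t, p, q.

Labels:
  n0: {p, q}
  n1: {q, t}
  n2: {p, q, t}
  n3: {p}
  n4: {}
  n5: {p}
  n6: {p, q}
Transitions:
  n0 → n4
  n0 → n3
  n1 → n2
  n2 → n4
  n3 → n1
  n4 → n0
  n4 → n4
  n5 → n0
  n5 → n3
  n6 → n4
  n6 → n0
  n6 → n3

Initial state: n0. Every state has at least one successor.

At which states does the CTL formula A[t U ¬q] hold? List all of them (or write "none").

States satisfying t: {n1, n2}.
States satisfying ¬q: {n3, n4, n5}.
States satisfying A[t U ¬q]: {n1, n2, n3, n4, n5}.

{n1, n2, n3, n4, n5}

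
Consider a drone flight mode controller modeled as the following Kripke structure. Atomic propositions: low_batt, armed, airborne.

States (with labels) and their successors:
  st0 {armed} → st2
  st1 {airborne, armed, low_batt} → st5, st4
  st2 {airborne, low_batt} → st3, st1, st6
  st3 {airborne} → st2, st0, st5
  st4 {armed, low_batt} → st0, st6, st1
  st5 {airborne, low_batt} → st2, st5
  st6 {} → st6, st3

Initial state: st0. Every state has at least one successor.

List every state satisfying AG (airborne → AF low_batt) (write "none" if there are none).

States satisfying airborne → AF low_batt: {st0, st1, st2, st3, st4, st5, st6}.
States satisfying AG (airborne → AF low_batt): {st0, st1, st2, st3, st4, st5, st6}.

{st0, st1, st2, st3, st4, st5, st6}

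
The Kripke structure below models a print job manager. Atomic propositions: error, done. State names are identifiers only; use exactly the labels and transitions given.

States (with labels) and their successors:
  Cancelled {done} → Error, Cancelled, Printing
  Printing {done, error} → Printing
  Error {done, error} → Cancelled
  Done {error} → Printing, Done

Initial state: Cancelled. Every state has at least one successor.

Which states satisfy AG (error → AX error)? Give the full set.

States satisfying error → AX error: {Cancelled, Printing, Done}.
States satisfying AG (error → AX error): {Printing, Done}.

{Printing, Done}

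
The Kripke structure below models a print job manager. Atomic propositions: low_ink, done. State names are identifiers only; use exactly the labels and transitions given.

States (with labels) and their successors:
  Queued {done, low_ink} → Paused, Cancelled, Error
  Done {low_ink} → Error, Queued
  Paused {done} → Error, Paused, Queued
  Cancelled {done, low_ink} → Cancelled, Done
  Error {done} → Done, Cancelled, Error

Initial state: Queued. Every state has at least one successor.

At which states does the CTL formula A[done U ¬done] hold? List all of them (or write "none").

{Done}

States satisfying done: {Queued, Paused, Cancelled, Error}.
States satisfying ¬done: {Done}.
States satisfying A[done U ¬done]: {Done}.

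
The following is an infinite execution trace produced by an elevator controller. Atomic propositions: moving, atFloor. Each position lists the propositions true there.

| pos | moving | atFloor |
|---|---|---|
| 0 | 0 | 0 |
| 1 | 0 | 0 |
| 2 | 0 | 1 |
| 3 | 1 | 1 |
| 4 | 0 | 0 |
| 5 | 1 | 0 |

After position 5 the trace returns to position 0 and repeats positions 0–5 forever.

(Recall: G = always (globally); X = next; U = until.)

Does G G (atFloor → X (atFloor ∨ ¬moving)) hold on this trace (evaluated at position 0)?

Satisfied

G (atFloor → X (atFloor ∨ ¬moving)) holds at every position 0..5, and those are all positions ever visited, so G G (atFloor → X (atFloor ∨ ¬moving)) holds.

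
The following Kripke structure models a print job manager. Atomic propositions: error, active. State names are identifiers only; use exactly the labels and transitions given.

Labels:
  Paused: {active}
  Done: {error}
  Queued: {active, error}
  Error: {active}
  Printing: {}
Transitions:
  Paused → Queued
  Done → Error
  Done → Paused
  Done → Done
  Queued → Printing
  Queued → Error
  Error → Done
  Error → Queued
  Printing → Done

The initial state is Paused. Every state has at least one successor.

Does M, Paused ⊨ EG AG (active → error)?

States satisfying AG (active → error): ∅.
States satisfying EG AG (active → error): ∅.
No suitable path/successor from Paused witnesses the formula.
Paused ∉ Sat(EG AG (active → error)).

Violated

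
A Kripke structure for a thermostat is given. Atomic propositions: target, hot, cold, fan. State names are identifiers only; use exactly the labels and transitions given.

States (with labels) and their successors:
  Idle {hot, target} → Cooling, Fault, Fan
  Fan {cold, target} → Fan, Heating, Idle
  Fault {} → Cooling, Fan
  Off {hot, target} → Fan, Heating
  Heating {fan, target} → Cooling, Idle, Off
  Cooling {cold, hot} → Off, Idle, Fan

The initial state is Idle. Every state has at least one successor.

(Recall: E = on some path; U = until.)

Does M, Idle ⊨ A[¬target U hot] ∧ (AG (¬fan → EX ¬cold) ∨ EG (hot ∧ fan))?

States satisfying ¬target: {Fault, Cooling}.
States satisfying hot: {Idle, Off, Cooling}.
States satisfying A[¬target U hot]: {Idle, Off, Cooling}.
States satisfying ¬fan → EX ¬cold: {Idle, Fan, Off, Heating, Cooling}.
States satisfying AG (¬fan → EX ¬cold): ∅.
States satisfying hot ∧ fan: ∅.
States satisfying EG (hot ∧ fan): ∅.
States satisfying AG (¬fan → EX ¬cold) ∨ EG (hot ∧ fan): ∅.
States satisfying A[¬target U hot] ∧ (AG (¬fan → EX ¬cold) ∨ EG (hot ∧ fan)): ∅.
Idle ∉ Sat(A[¬target U hot] ∧ (AG (¬fan → EX ¬cold) ∨ EG (hot ∧ fan))).

Violated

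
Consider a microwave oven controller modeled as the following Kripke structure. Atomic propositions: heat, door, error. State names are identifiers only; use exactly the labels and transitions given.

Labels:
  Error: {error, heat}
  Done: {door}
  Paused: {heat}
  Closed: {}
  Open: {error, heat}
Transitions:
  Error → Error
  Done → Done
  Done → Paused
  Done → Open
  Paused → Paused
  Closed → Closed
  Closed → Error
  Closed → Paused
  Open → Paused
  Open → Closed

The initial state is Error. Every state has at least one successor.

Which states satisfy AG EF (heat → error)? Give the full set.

{Error}

States satisfying EF (heat → error): {Error, Done, Closed, Open}.
States satisfying AG EF (heat → error): {Error}.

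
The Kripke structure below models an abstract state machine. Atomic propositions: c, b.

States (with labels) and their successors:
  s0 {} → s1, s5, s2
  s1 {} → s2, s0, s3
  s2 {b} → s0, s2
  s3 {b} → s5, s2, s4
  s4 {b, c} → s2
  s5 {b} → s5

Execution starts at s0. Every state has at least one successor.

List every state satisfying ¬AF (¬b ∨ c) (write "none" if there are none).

{s2, s3, s5}

States satisfying ¬b ∨ c: {s0, s1, s4}.
States satisfying AF (¬b ∨ c): {s0, s1, s4}.
States satisfying ¬AF (¬b ∨ c): {s2, s3, s5}.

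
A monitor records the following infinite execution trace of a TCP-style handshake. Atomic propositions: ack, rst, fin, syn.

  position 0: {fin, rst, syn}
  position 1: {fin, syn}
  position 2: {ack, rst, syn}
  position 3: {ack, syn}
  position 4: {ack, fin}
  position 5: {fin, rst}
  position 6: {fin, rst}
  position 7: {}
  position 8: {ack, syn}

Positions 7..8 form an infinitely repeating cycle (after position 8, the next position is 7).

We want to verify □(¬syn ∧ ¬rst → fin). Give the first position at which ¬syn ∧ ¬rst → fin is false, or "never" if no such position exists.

7

Check ¬syn ∧ ¬rst → fin at each position in order: 0 ✓, 1 ✓, 2 ✓, 3 ✓, 4 ✓, 5 ✓, 6 ✓.
At position 7 the labels are {}, so ¬syn ∧ ¬rst → fin is false there. This is the first violation.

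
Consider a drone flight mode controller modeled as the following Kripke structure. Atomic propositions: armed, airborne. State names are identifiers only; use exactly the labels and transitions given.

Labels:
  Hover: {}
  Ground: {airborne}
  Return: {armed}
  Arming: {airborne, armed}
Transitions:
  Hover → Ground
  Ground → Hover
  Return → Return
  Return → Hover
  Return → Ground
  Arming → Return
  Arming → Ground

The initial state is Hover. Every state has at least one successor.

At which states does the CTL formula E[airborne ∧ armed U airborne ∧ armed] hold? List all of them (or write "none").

{Arming}

States satisfying airborne ∧ armed: {Arming}.
States satisfying E[airborne ∧ armed U airborne ∧ armed]: {Arming}.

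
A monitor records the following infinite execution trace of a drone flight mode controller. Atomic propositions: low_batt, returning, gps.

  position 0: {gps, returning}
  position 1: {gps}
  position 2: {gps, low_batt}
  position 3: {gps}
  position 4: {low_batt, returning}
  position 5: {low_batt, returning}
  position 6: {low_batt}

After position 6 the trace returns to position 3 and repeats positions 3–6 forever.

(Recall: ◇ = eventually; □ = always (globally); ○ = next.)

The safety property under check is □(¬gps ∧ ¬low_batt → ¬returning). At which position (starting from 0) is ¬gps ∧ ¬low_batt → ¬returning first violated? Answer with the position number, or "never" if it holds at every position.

¬gps ∧ ¬low_batt → ¬returning holds at every position 0..6, and those are all the positions the trace ever visits, so the invariant □(¬gps ∧ ¬low_batt → ¬returning) is never violated.

never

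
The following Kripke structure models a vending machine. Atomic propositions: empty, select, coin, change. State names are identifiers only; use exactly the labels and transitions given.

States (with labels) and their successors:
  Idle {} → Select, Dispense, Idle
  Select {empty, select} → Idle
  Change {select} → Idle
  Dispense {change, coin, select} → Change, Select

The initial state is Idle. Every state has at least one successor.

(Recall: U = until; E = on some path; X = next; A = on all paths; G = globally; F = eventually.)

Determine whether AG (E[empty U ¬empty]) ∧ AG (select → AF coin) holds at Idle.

Violated

States satisfying E[empty U ¬empty]: {Idle, Select, Change, Dispense}.
States satisfying AG (E[empty U ¬empty]): {Idle, Select, Change, Dispense}.
States satisfying select → AF coin: {Idle, Dispense}.
States satisfying AG (select → AF coin): ∅.
States satisfying AG (E[empty U ¬empty]) ∧ AG (select → AF coin): ∅.
Idle ∉ Sat(AG (E[empty U ¬empty]) ∧ AG (select → AF coin)).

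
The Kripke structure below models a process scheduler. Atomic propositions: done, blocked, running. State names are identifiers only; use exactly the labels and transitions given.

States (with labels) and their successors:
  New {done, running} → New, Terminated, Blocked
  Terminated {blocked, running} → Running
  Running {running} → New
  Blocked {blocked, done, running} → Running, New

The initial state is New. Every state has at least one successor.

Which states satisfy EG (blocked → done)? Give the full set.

States satisfying blocked → done: {New, Running, Blocked}.
States satisfying EG (blocked → done): {New, Running, Blocked}.

{New, Running, Blocked}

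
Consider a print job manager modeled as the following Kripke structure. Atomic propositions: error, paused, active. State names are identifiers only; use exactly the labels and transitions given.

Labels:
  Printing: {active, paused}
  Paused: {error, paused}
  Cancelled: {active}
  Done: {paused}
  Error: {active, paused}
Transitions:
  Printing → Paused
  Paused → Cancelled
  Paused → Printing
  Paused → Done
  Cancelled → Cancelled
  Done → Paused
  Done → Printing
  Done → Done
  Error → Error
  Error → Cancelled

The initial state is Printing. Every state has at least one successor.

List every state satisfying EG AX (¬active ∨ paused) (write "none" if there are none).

{Done}

States satisfying AX (¬active ∨ paused): {Printing, Done}.
States satisfying EG AX (¬active ∨ paused): {Done}.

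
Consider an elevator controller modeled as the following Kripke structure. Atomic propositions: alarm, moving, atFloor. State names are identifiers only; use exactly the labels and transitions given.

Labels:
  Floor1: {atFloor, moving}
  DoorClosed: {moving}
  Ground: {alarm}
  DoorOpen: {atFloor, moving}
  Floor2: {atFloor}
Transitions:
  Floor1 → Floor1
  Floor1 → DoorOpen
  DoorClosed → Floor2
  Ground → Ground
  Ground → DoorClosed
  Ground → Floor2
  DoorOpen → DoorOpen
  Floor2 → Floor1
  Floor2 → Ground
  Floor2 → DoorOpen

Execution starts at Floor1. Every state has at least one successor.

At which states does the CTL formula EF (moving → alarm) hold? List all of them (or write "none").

{DoorClosed, Ground, Floor2}

States satisfying moving → alarm: {Ground, Floor2}.
States satisfying EF (moving → alarm): {DoorClosed, Ground, Floor2}.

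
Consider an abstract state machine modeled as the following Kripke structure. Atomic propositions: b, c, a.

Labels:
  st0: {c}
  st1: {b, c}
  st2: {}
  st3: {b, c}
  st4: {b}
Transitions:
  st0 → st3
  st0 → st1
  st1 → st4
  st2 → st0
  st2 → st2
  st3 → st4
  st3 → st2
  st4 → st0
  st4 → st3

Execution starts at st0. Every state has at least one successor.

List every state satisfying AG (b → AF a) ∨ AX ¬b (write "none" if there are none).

States satisfying b → AF a: {st0, st2}.
States satisfying AG (b → AF a): ∅.
States satisfying ¬b: {st0, st2}.
States satisfying AX ¬b: {st2}.
States satisfying AG (b → AF a) ∨ AX ¬b: {st2}.

{st2}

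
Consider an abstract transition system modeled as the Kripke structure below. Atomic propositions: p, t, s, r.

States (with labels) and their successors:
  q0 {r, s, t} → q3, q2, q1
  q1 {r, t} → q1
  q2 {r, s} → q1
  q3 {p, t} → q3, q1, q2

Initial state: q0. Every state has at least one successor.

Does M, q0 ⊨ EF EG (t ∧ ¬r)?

Satisfied

States satisfying EG (t ∧ ¬r): {q3}.
States satisfying EF EG (t ∧ ¬r): {q0, q3}.
Some path from q0 reaches a state where EG (t ∧ ¬r) holds.
q0 ∈ Sat(EF EG (t ∧ ¬r)).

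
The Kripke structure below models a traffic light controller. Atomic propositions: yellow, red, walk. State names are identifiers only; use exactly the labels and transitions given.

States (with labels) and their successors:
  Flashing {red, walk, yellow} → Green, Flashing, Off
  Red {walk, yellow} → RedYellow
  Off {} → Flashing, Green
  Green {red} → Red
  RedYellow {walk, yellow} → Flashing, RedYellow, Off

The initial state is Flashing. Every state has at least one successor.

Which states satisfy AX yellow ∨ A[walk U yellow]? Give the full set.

States satisfying yellow: {Flashing, Red, RedYellow}.
States satisfying AX yellow: {Red, Green}.
States satisfying walk: {Flashing, Red, RedYellow}.
States satisfying A[walk U yellow]: {Flashing, Red, RedYellow}.
States satisfying AX yellow ∨ A[walk U yellow]: {Flashing, Red, Green, RedYellow}.

{Flashing, Red, Green, RedYellow}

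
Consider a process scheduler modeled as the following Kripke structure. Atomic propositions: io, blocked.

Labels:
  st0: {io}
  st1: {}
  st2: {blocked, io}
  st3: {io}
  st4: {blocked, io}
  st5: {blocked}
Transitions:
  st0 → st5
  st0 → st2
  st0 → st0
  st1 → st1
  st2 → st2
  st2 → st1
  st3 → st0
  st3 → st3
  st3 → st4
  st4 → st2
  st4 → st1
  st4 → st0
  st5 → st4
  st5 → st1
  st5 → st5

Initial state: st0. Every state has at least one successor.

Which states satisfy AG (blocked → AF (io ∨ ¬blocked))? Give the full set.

States satisfying blocked → AF (io ∨ ¬blocked): {st0, st1, st2, st3, st4}.
States satisfying AG (blocked → AF (io ∨ ¬blocked)): {st1, st2}.

{st1, st2}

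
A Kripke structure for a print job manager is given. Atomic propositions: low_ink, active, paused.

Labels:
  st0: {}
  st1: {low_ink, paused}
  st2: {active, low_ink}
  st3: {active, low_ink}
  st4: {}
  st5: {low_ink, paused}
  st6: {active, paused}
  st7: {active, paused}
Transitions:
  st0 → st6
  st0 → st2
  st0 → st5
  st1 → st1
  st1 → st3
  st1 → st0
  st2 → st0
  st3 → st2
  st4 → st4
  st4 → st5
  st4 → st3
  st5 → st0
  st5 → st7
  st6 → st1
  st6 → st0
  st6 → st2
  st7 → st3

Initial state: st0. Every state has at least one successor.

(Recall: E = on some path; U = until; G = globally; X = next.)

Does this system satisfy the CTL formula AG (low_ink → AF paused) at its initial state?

Violated

States satisfying low_ink → AF paused: {st0, st1, st4, st5, st6, st7}.
States satisfying AG (low_ink → AF paused): ∅.
st2 is reachable from st0 and violates low_ink → AF paused, so AG fails at st0.
st0 ∉ Sat(AG (low_ink → AF paused)).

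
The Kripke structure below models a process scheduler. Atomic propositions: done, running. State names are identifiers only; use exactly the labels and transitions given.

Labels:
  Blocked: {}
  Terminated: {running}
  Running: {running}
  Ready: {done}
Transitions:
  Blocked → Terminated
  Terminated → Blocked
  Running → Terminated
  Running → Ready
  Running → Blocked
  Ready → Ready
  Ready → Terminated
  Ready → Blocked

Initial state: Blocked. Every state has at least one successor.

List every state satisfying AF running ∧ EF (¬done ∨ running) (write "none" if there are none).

States satisfying running: {Terminated, Running}.
States satisfying AF running: {Blocked, Terminated, Running}.
States satisfying ¬done ∨ running: {Blocked, Terminated, Running}.
States satisfying EF (¬done ∨ running): {Blocked, Terminated, Running, Ready}.
States satisfying AF running ∧ EF (¬done ∨ running): {Blocked, Terminated, Running}.

{Blocked, Terminated, Running}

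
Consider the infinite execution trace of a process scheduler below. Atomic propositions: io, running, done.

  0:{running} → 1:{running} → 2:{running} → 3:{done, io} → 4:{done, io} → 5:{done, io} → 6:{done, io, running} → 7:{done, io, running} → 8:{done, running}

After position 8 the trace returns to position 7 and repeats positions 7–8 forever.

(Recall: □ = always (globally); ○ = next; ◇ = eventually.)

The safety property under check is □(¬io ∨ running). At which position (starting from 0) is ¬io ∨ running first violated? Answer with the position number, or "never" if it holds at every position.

Check ¬io ∨ running at each position in order: 0 ✓, 1 ✓, 2 ✓.
At position 3 the labels are {done, io}, so ¬io ∨ running is false there. This is the first violation.

3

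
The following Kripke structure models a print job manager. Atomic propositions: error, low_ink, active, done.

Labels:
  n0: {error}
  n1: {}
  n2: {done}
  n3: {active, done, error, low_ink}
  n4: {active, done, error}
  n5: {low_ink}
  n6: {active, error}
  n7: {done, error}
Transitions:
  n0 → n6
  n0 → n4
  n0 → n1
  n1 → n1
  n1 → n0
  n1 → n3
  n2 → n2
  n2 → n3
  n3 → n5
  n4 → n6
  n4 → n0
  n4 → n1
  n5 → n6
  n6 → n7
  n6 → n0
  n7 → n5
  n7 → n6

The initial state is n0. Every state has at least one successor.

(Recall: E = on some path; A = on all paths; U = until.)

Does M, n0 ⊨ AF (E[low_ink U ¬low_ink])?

States satisfying E[low_ink U ¬low_ink]: {n0, n1, n2, n3, n4, n5, n6, n7}.
States satisfying AF (E[low_ink U ¬low_ink]): {n0, n1, n2, n3, n4, n5, n6, n7}.
n0 ∈ Sat(AF (E[low_ink U ¬low_ink])).

Holds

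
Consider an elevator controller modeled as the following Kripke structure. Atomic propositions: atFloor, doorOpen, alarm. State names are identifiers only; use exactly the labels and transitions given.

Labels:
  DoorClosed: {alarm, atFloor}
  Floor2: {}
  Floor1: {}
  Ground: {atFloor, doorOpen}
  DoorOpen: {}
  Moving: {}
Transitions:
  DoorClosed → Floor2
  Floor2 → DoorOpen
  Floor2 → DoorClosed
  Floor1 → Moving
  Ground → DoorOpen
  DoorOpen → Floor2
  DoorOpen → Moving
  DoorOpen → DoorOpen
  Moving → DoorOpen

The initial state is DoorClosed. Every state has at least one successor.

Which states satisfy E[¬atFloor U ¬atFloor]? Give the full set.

States satisfying ¬atFloor: {Floor2, Floor1, DoorOpen, Moving}.
States satisfying E[¬atFloor U ¬atFloor]: {Floor2, Floor1, DoorOpen, Moving}.

{Floor2, Floor1, DoorOpen, Moving}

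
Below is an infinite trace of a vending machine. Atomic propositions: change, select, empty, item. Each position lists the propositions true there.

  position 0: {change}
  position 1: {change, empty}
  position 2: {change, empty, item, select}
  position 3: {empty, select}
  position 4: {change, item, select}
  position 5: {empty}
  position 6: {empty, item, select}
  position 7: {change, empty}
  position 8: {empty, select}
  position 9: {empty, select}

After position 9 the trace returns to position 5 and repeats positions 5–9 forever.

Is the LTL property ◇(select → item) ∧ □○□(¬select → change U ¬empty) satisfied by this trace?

select → item holds at position 0, which is reachable from 0, so ◇(select → item) holds.
○□(¬select → change U ¬empty) must hold at every position from 0 onward. It fails at position 0, so □○□(¬select → change U ¬empty) is false.
At position 0: ◇(select → item) is true; □○□(¬select → change U ¬empty) is false; so ◇(select → item) ∧ □○□(¬select → change U ¬empty) is false.

Does not hold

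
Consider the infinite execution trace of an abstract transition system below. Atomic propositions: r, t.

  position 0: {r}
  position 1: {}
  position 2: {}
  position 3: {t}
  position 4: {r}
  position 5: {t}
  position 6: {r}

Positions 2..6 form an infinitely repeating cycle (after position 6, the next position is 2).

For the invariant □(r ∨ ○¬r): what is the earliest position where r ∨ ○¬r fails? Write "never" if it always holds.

3

Check r ∨ ○¬r at each position in order: 0 ✓, 1 ✓, 2 ✓.
At position 3 the labels are {t} and the next position 4 has {r}, so r ∨ ○¬r is false there. This is the first violation.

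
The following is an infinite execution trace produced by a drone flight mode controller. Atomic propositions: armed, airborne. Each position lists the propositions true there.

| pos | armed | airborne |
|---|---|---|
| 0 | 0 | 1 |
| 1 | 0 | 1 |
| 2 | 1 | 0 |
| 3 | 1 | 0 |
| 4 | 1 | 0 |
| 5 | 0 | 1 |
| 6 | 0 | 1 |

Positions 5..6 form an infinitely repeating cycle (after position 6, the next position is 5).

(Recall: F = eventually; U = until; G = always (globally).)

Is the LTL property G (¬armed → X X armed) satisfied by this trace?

No

¬armed → X X armed must hold at every position from 0 onward. It fails at position 5, so G (¬armed → X X armed) is false.
Positions where ¬armed holds: 0, 1, 5, 6.
Check X X armed at each: 0→ok, 1→ok, 5→fails, 6→fails.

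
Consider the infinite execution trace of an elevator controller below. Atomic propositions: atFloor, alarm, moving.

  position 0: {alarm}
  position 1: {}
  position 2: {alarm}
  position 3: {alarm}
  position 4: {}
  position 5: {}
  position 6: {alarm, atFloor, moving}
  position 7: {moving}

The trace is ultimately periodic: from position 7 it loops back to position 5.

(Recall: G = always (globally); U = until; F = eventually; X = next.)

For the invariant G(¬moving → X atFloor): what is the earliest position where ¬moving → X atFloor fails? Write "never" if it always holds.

At position 0 the labels are {alarm} and the next position 1 has {}, so ¬moving → X atFloor is false there. This is the first violation.

0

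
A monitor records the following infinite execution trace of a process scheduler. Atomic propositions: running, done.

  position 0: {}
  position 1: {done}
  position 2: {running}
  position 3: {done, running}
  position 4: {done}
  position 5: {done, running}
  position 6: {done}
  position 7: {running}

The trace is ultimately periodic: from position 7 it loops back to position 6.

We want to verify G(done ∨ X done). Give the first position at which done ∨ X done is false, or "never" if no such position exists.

never

done ∨ X done holds at every position 0..7, and those are all the positions the trace ever visits, so the invariant G(done ∨ X done) is never violated.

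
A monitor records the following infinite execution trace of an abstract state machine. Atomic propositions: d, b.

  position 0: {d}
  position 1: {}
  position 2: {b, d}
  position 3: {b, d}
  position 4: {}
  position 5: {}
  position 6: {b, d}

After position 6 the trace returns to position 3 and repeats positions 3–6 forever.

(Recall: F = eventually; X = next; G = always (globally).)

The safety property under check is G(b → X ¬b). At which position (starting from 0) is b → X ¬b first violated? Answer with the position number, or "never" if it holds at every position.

Check b → X ¬b at each position in order: 0 ✓, 1 ✓.
At position 2 the labels are {b, d} and the next position 3 has {b, d}, so b → X ¬b is false there. This is the first violation.

2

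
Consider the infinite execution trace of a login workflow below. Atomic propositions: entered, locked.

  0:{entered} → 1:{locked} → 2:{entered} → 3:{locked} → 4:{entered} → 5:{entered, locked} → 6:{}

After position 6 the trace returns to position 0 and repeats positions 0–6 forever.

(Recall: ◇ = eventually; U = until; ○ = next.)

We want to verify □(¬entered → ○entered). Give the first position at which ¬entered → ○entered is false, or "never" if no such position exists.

¬entered → ○entered holds at every position 0..6, and those are all the positions the trace ever visits, so the invariant □(¬entered → ○entered) is never violated.

never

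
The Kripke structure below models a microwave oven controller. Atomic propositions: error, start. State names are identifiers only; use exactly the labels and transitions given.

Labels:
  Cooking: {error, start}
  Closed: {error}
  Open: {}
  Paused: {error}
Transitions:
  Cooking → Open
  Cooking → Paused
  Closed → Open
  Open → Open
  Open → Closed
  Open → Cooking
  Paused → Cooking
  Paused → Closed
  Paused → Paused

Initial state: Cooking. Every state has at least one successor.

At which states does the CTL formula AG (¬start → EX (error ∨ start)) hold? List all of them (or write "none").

none

States satisfying ¬start → EX (error ∨ start): {Cooking, Open, Paused}.
States satisfying AG (¬start → EX (error ∨ start)): ∅.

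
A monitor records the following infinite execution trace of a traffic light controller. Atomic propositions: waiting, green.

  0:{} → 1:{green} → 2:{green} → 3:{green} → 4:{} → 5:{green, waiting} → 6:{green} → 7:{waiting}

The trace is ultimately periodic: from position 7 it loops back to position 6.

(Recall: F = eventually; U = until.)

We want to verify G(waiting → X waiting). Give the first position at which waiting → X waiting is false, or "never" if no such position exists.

Check waiting → X waiting at each position in order: 0 ✓, 1 ✓, 2 ✓, 3 ✓, 4 ✓.
At position 5 the labels are {green, waiting} and the next position 6 has {green}, so waiting → X waiting is false there. This is the first violation.

5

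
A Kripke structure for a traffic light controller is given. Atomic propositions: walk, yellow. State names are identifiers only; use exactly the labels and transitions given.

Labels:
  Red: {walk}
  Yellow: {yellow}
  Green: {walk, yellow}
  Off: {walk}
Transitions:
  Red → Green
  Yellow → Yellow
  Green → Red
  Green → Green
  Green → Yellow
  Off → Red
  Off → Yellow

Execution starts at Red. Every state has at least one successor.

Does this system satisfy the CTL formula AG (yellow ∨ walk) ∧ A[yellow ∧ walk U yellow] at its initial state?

No

States satisfying yellow ∨ walk: {Red, Yellow, Green, Off}.
States satisfying AG (yellow ∨ walk): {Red, Yellow, Green, Off}.
States satisfying yellow ∧ walk: {Green}.
States satisfying yellow: {Yellow, Green}.
States satisfying A[yellow ∧ walk U yellow]: {Yellow, Green}.
States satisfying AG (yellow ∨ walk) ∧ A[yellow ∧ walk U yellow]: {Yellow, Green}.
Red ∉ Sat(AG (yellow ∨ walk) ∧ A[yellow ∧ walk U yellow]).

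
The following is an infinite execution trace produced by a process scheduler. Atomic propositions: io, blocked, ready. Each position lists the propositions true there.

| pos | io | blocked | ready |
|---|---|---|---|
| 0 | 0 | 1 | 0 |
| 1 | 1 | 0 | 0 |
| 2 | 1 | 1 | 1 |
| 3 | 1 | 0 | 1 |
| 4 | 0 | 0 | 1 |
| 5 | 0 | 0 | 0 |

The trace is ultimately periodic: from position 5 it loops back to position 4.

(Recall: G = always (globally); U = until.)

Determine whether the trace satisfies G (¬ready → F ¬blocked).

¬ready → F ¬blocked holds at every position 0..5, and those are all positions ever visited, so G (¬ready → F ¬blocked) holds.
Positions where ¬ready holds: 0, 1, 5.
Check F ¬blocked at each: 0→ok, 1→ok, 5→ok.

Yes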